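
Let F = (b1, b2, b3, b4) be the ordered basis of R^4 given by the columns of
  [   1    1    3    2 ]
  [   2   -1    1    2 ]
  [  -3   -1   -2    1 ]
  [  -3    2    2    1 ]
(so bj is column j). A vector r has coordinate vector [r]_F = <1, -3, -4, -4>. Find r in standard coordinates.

r = M [r]_F, where M has columns b1, ..., b4.
Carrying out the matrix-vector product, r = <-22, -7, 4, -21>.

<-22, -7, 4, -21>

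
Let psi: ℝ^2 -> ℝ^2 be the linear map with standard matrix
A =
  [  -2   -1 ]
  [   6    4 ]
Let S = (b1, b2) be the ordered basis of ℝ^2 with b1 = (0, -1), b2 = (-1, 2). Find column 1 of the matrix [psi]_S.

(2, -1)

Compute psi(b1) = A b1 = (1, -4) in standard coordinates.
Then write this in S-coordinates: solve for y in y_1 b1 + y_2 b2 = (1, -4).
This gives y = (2, -1), which is column 1 of [psi]_S.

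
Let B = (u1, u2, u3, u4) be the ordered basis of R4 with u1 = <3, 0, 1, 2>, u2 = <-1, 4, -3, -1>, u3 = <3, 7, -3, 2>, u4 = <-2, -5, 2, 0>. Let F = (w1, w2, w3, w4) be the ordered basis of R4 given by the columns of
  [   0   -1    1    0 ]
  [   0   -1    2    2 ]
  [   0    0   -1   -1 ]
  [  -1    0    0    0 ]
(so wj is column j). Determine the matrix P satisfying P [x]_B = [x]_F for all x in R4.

[[-2, 1, -2, 0], [-2, 2, -1, 1], [1, 1, 2, -1], [-2, 2, 1, -1]]

Take x = uj: its B-coordinates are the j-th standard unit vector, so P e_j — column j of P — equals [uj]_F.
u1 = -2w1 - 2w2 + w3 - 2w4, giving column 1 = <-2, -2, 1, -2>; repeating for each j gives P = [[-2, 1, -2, 0], [-2, 2, -1, 1], [1, 1, 2, -1], [-2, 2, 1, -1]].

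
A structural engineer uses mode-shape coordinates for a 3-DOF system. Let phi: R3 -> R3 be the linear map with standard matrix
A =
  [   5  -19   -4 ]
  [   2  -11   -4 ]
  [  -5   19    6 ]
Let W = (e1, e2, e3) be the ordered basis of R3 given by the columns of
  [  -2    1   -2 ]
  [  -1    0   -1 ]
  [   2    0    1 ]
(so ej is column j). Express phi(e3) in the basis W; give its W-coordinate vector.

(0, -1, -3)

Compute phi(e3) = A e3 = (5, 3, -3) in standard coordinates.
Then write this in W-coordinates: solve for y in y_1 e1 + ... + y_3 e3 = (5, 3, -3).
This gives y = (0, -1, -3), which is column 3 of [phi]_W.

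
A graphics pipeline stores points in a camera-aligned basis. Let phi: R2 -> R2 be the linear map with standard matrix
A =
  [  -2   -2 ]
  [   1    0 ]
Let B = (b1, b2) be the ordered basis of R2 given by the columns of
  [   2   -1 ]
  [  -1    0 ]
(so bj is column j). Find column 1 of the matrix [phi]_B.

Column 1 of [phi]_B is the B-coordinate vector of phi(b1).
In standard coordinates phi(b1) = A b1 = <-2, 2>.
Converting to B: <-2, 2> = -2b1 - 2b2, so the coordinate vector is <-2, -2>.

<-2, -2>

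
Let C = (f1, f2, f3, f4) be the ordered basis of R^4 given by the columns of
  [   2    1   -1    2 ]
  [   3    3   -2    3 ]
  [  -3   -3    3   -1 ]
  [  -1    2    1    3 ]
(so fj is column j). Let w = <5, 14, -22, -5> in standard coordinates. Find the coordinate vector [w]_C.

<1, 3, -4, -2>

Write w = c_1 f1 + ... + c_4 f4 and solve for the c_i.
Row-reducing the augmented matrix [M | w] gives c = (1, 3, -4, -2).
Check: f1 + 3f2 - 4f3 - 2f4 = <5, 14, -22, -5>.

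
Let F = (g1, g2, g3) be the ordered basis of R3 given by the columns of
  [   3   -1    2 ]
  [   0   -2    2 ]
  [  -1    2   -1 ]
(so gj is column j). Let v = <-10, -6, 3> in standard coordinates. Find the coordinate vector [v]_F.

Write v = c_1 g1 + ... + c_3 g3 and solve for the c_i.
Row-reducing the augmented matrix [M | v] gives c = (-1, -1, -4).
Check: -g1 - g2 - 4g3 = <-10, -6, 3>.

<-1, -1, -4>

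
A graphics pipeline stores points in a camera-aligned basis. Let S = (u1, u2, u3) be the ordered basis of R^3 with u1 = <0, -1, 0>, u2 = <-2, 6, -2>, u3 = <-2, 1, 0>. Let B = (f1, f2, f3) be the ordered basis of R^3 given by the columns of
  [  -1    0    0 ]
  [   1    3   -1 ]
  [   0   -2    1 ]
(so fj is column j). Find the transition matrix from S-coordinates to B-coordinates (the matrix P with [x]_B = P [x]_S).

Let M have columns uj and N have columns fj. Then for every x, N [x]_B = x = M [x]_S, so P = N^(-1) M.
Since det N = -1, N^(-1) has integer entries; multiplying gives P = [[0, 2, 2], [-1, 2, -1], [-2, 2, -2]].

[[0, 2, 2], [-1, 2, -1], [-2, 2, -2]]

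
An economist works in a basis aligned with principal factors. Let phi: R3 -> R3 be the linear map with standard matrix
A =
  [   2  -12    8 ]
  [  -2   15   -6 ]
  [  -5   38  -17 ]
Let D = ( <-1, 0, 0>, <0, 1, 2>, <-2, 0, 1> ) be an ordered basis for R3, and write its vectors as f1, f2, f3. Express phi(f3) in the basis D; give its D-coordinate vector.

Column 3 of [phi]_D is the D-coordinate vector of phi(f3).
In standard coordinates phi(f3) = A f3 = <4, -2, -7>.
Converting to D: <4, -2, -7> = 2f1 - 2f2 - 3f3, so the coordinate vector is <2, -2, -3>.

<2, -2, -3>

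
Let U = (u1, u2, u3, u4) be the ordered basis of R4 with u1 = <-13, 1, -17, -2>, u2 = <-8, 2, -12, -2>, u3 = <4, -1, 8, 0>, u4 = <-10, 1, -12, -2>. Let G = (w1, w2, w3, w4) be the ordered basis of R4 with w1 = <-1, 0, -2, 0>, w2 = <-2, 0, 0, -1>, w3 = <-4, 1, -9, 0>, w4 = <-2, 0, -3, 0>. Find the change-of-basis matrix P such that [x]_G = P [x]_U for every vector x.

[[1, 0, 2, 0], [2, 2, 0, 2], [1, 2, -1, 1], [2, -2, -1, 1]]

Let M have columns uj and N have columns wj. Then for every x, N [x]_G = x = M [x]_U, so P = N^(-1) M.
Since det N = 1, N^(-1) has integer entries; multiplying gives P = [[1, 0, 2, 0], [2, 2, 0, 2], [1, 2, -1, 1], [2, -2, -1, 1]].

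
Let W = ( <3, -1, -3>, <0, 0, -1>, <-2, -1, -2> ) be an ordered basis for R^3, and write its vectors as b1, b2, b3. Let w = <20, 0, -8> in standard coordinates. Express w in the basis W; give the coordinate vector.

<4, 4, -4>

Write w = c_1 b1 + ... + c_3 b3 and solve for the c_i.
Gaussian elimination on [M | w] yields c = (4, 4, -4).
Check: 4b1 + 4b2 - 4b3 = <20, 0, -8>.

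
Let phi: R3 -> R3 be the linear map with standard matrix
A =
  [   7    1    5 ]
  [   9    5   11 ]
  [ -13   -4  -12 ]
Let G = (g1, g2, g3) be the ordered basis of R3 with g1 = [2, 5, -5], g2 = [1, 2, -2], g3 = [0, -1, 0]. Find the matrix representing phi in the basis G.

[[-2, -1, -2], [-2, 1, 3], [-2, 0, 1]]

Let P have columns g1, ..., g3. Then [phi]_G = P^(-1) A P.
Here det P = 1, so P^(-1) is integer; computing A P first and then P^(-1)(A P) gives [[-2, -1, -2], [-2, 1, 3], [-2, 0, 1]].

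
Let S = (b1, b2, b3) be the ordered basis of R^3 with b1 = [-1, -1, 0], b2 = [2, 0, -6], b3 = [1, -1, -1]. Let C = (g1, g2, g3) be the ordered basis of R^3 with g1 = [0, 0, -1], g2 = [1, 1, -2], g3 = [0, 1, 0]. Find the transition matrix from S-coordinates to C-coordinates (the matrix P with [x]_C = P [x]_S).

[[2, 2, -1], [-1, 2, 1], [0, -2, -2]]

Take x = bj: its S-coordinates are the j-th standard unit vector, so P e_j — column j of P — equals [bj]_C.
b1 = 2g1 - g2 + 0·g3, giving column 1 = [2, -1, 0]; repeating for each j gives P = [[2, 2, -1], [-1, 2, 1], [0, -2, -2]].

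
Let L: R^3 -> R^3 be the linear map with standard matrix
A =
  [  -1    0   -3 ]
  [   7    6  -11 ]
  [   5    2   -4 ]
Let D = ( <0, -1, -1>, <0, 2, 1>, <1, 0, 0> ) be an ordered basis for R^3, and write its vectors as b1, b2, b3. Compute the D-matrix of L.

[[1, 1, -3], [3, 1, 2], [3, -3, -1]]

With P the matrix whose columns are b1, ..., b3, [L]_D = P^(-1) A P.
Column by column: L(b1) = A b1 = <3, 5, 2>; its D-coordinates <1, 3, 3> give column 1.
Continuing for each basis vector yields [L]_D = [[1, 1, -3], [3, 1, 2], [3, -3, -1]].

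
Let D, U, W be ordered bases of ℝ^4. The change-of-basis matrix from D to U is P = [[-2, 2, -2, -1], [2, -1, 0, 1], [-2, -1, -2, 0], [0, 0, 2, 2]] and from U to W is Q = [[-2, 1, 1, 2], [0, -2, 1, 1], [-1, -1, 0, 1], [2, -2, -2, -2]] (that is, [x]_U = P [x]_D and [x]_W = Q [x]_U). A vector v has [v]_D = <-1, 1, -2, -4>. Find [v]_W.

<-50, 7, -17, 52>

First [v]_U = P [v]_D = <12, -7, 5, -12>.
Then [v]_W = Q [v]_U = <-50, 7, -17, 52>.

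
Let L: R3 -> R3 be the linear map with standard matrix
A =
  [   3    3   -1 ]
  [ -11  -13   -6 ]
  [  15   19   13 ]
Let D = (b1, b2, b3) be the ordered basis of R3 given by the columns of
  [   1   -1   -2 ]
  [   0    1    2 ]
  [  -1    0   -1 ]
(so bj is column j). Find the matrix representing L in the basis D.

With P the matrix whose columns are b1, ..., b3, [L]_D = P^(-1) A P.
Column by column: L(b1) = A b1 = <4, -5, 2>; its D-coordinates <-1, -3, -1> give column 1.
Continuing for each basis vector yields [L]_D = [[-1, -2, 3], [-3, 2, -2], [-1, -2, 2]].

[[-1, -2, 3], [-3, 2, -2], [-1, -2, 2]]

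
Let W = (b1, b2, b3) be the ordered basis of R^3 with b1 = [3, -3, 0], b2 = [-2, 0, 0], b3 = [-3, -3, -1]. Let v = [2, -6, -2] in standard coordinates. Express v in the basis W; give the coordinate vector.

[0, -4, 2]

[v]_W is the unique c with M c = v, where M has columns b1, ..., b3.
Solving this 3x3 system gives c = (0, -4, 2).
Check: 0·b1 - 4b2 + 2b3 = [2, -6, -2].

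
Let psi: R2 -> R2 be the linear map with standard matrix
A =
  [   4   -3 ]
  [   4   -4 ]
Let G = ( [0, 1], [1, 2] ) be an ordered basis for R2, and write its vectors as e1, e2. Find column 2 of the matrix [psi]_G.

[0, -2]

Column 2 of [psi]_G is the G-coordinate vector of psi(e2).
In standard coordinates psi(e2) = A e2 = [-2, -4].
Converting to G: [-2, -4] = 0·e1 - 2e2, so the coordinate vector is [0, -2].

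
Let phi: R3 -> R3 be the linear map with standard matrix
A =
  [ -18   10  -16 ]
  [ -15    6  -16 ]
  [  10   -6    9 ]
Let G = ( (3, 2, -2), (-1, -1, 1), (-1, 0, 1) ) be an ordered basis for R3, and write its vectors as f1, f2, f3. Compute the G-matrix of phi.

[[-2, -3, 1], [-3, 1, 3], [-1, -2, -2]]

With P the matrix whose columns are f1, ..., f3, [phi]_G = P^(-1) A P.
Column by column: phi(f1) = A f1 = (-2, -1, 0); its G-coordinates (-2, -3, -1) give column 1.
Continuing for each basis vector yields [phi]_G = [[-2, -3, 1], [-3, 1, 3], [-1, -2, -2]].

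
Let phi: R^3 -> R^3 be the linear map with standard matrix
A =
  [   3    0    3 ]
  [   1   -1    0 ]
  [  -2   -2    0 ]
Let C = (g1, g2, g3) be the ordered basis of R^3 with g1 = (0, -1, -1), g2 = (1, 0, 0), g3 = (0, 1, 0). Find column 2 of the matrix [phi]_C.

(2, 3, 3)

Column 2 of [phi]_C is the C-coordinate vector of phi(g2).
In standard coordinates phi(g2) = A g2 = (3, 1, -2).
Converting to C: (3, 1, -2) = 2g1 + 3g2 + 3g3, so the coordinate vector is (2, 3, 3).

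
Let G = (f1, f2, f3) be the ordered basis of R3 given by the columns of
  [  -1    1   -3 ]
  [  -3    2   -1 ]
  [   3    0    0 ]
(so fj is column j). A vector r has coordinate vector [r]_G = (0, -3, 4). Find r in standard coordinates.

(-15, -10, 0)

By definition r = 0·f1 - 3f2 + 4f3.
Summing componentwise gives (-15, -10, 0).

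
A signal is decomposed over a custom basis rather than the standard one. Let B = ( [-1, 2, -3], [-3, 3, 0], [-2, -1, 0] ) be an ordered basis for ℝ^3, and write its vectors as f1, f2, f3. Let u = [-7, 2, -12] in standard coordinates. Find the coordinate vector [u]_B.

[4, -1, 3]

[u]_B is the unique c with M c = u, where M has columns f1, ..., f3.
Solving this 3x3 system gives c = (4, -1, 3).
Check: 4f1 - f2 + 3f3 = [-7, 2, -12].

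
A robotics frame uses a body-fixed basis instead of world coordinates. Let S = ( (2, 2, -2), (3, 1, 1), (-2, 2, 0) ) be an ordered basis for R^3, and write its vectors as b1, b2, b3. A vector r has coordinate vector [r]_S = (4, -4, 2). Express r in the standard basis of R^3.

By definition r = 4b1 - 4b2 + 2b3.
Summing componentwise gives (-8, 8, -12).

(-8, 8, -12)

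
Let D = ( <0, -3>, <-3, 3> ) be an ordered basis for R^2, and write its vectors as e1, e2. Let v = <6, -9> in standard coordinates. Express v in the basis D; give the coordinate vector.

<1, -2>

Write v = c_1 e1 + c_2 e2 and solve for the c_i.
System: 0c_1 - 3c_2 = 6, -3c_1 + 3c_2 = -9; solving gives c_1 = 1, c_2 = -2.
Check: e1 - 2e2 = <6, -9>.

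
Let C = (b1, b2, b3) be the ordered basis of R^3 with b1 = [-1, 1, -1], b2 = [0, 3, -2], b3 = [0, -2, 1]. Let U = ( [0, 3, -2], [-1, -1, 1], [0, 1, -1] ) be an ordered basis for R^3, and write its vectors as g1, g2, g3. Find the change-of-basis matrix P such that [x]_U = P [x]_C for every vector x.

Take x = bj: its C-coordinates are the j-th standard unit vector, so P e_j — column j of P — equals [bj]_U.
b1 = 0·g1 + g2 + 2g3, giving column 1 = [0, 1, 2]; repeating for each j gives P = [[0, 1, -1], [1, 0, 0], [2, 0, 1]].

[[0, 1, -1], [1, 0, 0], [2, 0, 1]]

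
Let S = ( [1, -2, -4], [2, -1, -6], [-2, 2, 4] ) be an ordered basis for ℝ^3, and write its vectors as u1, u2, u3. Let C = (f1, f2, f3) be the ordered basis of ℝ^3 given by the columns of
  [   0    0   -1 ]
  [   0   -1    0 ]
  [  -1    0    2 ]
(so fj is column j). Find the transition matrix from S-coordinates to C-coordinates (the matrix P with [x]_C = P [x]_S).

[[2, 2, 0], [2, 1, -2], [-1, -2, 2]]

Column j of P is [uj]_C, since P maps S-coordinates to C-coordinates.
Expressing u1 in C: u1 = 2f1 + 2f2 - f3, so column 1 of P is [2, 2, -1].
Doing the same for each uj gives P = [[2, 2, 0], [2, 1, -2], [-1, -2, 2]].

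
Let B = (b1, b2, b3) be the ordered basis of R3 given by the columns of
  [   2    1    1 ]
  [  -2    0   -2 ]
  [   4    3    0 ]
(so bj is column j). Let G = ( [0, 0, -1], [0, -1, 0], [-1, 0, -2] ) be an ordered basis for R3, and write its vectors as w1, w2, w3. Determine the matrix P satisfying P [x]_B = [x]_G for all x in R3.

[[0, -1, 2], [2, 0, 2], [-2, -1, -1]]

Let M have columns bj and N have columns wj. Then for every x, N [x]_G = x = M [x]_B, so P = N^(-1) M.
Since det N = 1, N^(-1) has integer entries; multiplying gives P = [[0, -1, 2], [2, 0, 2], [-2, -1, -1]].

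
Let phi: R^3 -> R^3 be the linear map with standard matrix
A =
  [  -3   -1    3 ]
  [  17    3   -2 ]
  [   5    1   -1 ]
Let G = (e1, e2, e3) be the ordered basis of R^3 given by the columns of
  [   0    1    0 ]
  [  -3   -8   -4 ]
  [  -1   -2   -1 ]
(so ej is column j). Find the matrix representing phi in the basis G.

[[1, 1, 2], [0, -1, 1], [1, 2, -1]]

The j-th column of [phi]_G is [phi(ej)]_G.
phi(e1) = A e1 = (0, -7, -2) = e1 + 0·e2 + e3, so column 1 is (1, 0, 1).
Repeating for e2, e3 and assembling the columns gives [[1, 1, 2], [0, -1, 1], [1, 2, -1]].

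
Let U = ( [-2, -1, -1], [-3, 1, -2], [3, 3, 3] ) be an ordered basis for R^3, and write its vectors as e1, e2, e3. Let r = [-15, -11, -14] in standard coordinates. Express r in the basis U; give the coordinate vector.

[r]_U is the unique c with M c = r, where M has columns e1, ..., e3.
Row-reducing the augmented matrix [M | r] gives c = (0, 1, -4).
Check: 0·e1 + e2 - 4e3 = [-15, -11, -14].

[0, 1, -4]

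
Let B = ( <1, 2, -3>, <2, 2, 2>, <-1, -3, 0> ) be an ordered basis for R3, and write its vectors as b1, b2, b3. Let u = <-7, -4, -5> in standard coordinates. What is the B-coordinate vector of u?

<-1, -4, -2>

We seek scalars with c_1 b1 + ... + c_3 b3 = u; equivalently solve M c = u where the columns of M are b1, ..., b3.
Row-reducing the augmented matrix [M | u] gives c = (-1, -4, -2).
Check: -b1 - 4b2 - 2b3 = <-7, -4, -5>.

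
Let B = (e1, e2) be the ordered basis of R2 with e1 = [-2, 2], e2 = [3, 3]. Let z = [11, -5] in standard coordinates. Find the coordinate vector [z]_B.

[-4, 1]

We seek scalars with c_1 e1 + c_2 e2 = z; equivalently solve M c = z where the columns of M are e1, e2.
System: -2c_1 + 3c_2 = 11, 2c_1 + 3c_2 = -5; solving gives c_1 = -4, c_2 = 1.
Check: -4e1 + e2 = [11, -5].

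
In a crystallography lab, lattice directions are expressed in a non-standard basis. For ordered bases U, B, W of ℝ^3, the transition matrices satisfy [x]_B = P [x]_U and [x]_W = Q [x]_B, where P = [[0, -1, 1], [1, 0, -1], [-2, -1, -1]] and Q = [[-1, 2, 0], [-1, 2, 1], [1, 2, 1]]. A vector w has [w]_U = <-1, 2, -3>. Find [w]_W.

Composing the changes, [w]_W = Q P [w]_U.
Q P = [[2, 1, -3], [0, 0, -4], [0, -2, -2]]; applying this to <-1, 2, -3> gives <9, 12, 2>.

<9, 12, 2>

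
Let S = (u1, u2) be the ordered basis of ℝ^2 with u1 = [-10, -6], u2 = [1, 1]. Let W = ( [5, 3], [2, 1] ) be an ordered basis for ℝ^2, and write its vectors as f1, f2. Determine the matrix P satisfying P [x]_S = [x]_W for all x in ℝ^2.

Take x = uj: its S-coordinates are the j-th standard unit vector, so P e_j — column j of P — equals [uj]_W.
u1 = -2f1 + 0·f2, giving column 1 = [-2, 0]; repeating for each j gives P = [[-2, 1], [0, -2]].

[[-2, 1], [0, -2]]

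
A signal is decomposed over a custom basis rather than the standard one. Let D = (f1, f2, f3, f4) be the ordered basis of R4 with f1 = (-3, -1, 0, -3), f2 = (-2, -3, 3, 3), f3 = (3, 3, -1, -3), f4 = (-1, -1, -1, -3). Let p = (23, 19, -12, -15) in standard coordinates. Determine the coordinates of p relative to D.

Write p = c_1 f1 + ... + c_4 f4 and solve for the c_i.
Gaussian elimination on [M | p] yields c = (-3, -2, 4, 2).
Check: -3f1 - 2f2 + 4f3 + 2f4 = (23, 19, -12, -15).

(-3, -2, 4, 2)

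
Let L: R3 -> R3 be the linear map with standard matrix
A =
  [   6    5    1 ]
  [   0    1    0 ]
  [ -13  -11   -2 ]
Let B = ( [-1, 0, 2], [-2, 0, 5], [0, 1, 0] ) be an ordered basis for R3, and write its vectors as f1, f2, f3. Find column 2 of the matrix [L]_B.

[3, 2, 0]

Column 2 of [L]_B is the B-coordinate vector of L(f2).
In standard coordinates L(f2) = A f2 = [-7, 0, 16].
Converting to B: [-7, 0, 16] = 3f1 + 2f2 + 0·f3, so the coordinate vector is [3, 2, 0].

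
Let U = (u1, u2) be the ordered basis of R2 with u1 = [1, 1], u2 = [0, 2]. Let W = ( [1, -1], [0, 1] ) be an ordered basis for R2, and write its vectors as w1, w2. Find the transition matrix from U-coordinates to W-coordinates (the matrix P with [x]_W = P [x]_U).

Let M have columns uj and N have columns wj. Then for every x, N [x]_W = x = M [x]_U, so P = N^(-1) M.
Since det N = 1, N^(-1) has integer entries; multiplying gives P = [[1, 0], [2, 2]].

[[1, 0], [2, 2]]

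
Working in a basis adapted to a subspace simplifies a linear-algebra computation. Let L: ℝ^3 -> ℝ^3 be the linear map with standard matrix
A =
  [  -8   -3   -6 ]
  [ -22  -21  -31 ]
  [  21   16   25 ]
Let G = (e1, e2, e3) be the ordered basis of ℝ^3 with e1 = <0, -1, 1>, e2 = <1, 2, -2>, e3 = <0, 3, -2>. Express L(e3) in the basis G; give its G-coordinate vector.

<-2, 3, -3>

Column 3 of [L]_G is the G-coordinate vector of L(e3).
In standard coordinates L(e3) = A e3 = <3, -1, -2>.
Converting to G: <3, -1, -2> = -2e1 + 3e2 - 3e3, so the coordinate vector is <-2, 3, -3>.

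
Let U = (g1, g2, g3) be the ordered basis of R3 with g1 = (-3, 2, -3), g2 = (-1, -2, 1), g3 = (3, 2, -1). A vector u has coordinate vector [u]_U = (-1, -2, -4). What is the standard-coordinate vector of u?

(-7, -6, 5)

By definition u = -g1 - 2g2 - 4g3.
Summing componentwise gives (-7, -6, 5).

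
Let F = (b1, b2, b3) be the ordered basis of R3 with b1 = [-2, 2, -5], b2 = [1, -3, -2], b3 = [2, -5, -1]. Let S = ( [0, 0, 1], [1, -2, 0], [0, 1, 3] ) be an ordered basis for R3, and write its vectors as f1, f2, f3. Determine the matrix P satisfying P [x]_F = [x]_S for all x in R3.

[[1, 1, 2], [-2, 1, 2], [-2, -1, -1]]

Column j of P is [bj]_S, since P maps F-coordinates to S-coordinates.
Expressing b1 in S: b1 = f1 - 2f2 - 2f3, so column 1 of P is [1, -2, -2].
Doing the same for each bj gives P = [[1, 1, 2], [-2, 1, 2], [-2, -1, -1]].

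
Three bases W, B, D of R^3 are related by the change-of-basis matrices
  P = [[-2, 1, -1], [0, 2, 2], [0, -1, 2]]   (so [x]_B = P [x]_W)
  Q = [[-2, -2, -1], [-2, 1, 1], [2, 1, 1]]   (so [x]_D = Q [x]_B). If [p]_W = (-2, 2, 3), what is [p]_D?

Composing the changes, [p]_D = Q P [p]_W.
Q P = [[4, -5, -4], [4, -1, 6], [-4, 3, 2]]; applying this to (-2, 2, 3) gives (-30, 8, 20).

(-30, 8, 20)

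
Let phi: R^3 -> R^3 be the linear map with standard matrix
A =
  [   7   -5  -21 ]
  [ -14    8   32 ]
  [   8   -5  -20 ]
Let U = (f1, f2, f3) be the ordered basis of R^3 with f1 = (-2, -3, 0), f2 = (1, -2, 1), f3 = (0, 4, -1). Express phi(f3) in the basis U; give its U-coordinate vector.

(-2, -3, -3)

Compute phi(f3) = A f3 = (1, 0, 0) in standard coordinates.
Then write this in U-coordinates: solve for y in y_1 f1 + ... + y_3 f3 = (1, 0, 0).
This gives y = (-2, -3, -3), which is column 3 of [phi]_U.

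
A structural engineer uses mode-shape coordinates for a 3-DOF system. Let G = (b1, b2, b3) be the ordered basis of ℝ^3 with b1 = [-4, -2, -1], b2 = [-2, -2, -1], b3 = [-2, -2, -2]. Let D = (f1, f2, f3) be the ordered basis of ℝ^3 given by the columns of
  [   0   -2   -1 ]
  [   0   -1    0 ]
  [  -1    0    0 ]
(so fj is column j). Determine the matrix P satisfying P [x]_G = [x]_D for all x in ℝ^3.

[[1, 1, 2], [2, 2, 2], [0, -2, -2]]

Column j of P is [bj]_D, since P maps G-coordinates to D-coordinates.
Expressing b1 in D: b1 = f1 + 2f2 + 0·f3, so column 1 of P is [1, 2, 0].
Doing the same for each bj gives P = [[1, 1, 2], [2, 2, 2], [0, -2, -2]].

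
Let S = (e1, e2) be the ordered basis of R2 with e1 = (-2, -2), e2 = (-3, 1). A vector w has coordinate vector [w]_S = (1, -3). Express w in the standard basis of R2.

The coordinates say w = e1 - 3e2; adding the scaled basis vectors gives (7, -5).

(7, -5)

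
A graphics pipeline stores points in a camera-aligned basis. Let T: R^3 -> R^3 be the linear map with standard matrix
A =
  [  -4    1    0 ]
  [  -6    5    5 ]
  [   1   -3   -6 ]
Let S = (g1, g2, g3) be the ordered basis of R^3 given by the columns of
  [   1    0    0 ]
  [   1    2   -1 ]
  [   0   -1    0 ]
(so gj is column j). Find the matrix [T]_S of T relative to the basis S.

[[-3, 2, -1], [2, 0, -3], [2, -3, -2]]

With P the matrix whose columns are g1, ..., g3, [T]_S = P^(-1) A P.
Column by column: T(g1) = A g1 = (-3, -1, -2); its S-coordinates (-3, 2, 2) give column 1.
Continuing for each basis vector yields [T]_S = [[-3, 2, -1], [2, 0, -3], [2, -3, -2]].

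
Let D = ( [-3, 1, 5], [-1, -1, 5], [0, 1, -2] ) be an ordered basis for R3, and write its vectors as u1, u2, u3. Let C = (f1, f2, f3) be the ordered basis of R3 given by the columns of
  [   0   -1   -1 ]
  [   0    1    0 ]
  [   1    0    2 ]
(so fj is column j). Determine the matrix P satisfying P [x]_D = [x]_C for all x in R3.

[[1, 1, 0], [1, -1, 1], [2, 2, -1]]

Take x = uj: its D-coordinates are the j-th standard unit vector, so P e_j — column j of P — equals [uj]_C.
u1 = f1 + f2 + 2f3, giving column 1 = [1, 1, 2]; repeating for each j gives P = [[1, 1, 0], [1, -1, 1], [2, 2, -1]].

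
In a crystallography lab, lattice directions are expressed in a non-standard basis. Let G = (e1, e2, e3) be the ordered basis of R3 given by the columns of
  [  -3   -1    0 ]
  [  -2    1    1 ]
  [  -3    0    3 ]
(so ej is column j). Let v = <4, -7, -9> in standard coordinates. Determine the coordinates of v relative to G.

<0, -4, -3>

[v]_G is the unique c with M c = v, where M has columns e1, ..., e3.
Gaussian elimination on [M | v] yields c = (0, -4, -3).
Check: 0·e1 - 4e2 - 3e3 = <4, -7, -9>.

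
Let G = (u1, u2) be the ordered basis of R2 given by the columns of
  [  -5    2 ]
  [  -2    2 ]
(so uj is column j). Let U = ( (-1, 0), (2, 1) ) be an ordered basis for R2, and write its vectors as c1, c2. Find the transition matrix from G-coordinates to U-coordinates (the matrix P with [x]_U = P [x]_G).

Let M have columns uj and N have columns cj. Then for every x, N [x]_U = x = M [x]_G, so P = N^(-1) M.
Since det N = -1, N^(-1) has integer entries; multiplying gives P = [[1, 2], [-2, 2]].

[[1, 2], [-2, 2]]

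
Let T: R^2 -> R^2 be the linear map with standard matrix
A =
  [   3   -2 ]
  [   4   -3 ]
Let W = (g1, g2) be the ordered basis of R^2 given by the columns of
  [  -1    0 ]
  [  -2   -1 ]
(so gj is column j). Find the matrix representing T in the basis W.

[[-1, -2], [0, 1]]

Let P have columns g1, g2. Then [T]_W = P^(-1) A P.
Here det P = 1, so P^(-1) is integer; computing A P first and then P^(-1)(A P) gives [[-1, -2], [0, 1]].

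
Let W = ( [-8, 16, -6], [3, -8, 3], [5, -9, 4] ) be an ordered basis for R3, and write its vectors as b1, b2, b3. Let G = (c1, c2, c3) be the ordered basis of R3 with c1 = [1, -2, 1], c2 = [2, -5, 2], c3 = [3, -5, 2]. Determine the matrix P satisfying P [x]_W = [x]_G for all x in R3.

Take x = bj: its W-coordinates are the j-th standard unit vector, so P e_j — column j of P — equals [bj]_G.
b1 = 2c1 - 2c2 - 2c3, giving column 1 = [2, -2, -2]; repeating for each j gives P = [[2, -1, 2], [-2, 2, 0], [-2, 0, 1]].

[[2, -1, 2], [-2, 2, 0], [-2, 0, 1]]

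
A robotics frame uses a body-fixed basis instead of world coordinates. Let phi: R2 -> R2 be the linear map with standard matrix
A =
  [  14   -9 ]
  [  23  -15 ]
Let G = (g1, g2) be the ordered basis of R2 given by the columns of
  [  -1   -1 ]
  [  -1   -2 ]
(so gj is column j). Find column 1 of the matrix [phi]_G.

(2, 3)

Column 1 of [phi]_G is the G-coordinate vector of phi(g1).
In standard coordinates phi(g1) = A g1 = (-5, -8).
Converting to G: (-5, -8) = 2g1 + 3g2, so the coordinate vector is (2, 3).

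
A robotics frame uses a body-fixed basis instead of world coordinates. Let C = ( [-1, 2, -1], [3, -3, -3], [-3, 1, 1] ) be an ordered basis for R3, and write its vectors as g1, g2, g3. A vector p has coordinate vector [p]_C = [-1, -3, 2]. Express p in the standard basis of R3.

p = M [p]_C, where M has columns g1, ..., g3.
Carrying out the matrix-vector product, p = [-14, 9, 12].

[-14, 9, 12]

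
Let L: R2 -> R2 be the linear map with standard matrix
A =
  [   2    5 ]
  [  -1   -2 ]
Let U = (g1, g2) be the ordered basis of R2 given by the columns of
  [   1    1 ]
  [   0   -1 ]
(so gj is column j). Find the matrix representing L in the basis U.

[[1, -2], [1, -1]]

The j-th column of [L]_U is [L(gj)]_U.
L(g1) = A g1 = <2, -1> = g1 + g2, so column 1 is <1, 1>.
Repeating for g2 and assembling the columns gives [[1, -2], [1, -1]].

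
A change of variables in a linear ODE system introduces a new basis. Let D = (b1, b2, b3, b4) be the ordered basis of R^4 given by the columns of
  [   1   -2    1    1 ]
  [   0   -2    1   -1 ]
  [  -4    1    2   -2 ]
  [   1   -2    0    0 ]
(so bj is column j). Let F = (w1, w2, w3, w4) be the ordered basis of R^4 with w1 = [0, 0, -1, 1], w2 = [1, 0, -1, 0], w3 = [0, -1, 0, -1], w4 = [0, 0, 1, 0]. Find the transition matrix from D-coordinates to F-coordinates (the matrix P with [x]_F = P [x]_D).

[[1, 0, -1, 1], [1, -2, 1, 1], [0, 2, -1, 1], [-2, -1, 2, 0]]

Column j of P is [bj]_F, since P maps D-coordinates to F-coordinates.
Expressing b1 in F: b1 = w1 + w2 + 0·w3 - 2w4, so column 1 of P is [1, 1, 0, -2].
Doing the same for each bj gives P = [[1, 0, -1, 1], [1, -2, 1, 1], [0, 2, -1, 1], [-2, -1, 2, 0]].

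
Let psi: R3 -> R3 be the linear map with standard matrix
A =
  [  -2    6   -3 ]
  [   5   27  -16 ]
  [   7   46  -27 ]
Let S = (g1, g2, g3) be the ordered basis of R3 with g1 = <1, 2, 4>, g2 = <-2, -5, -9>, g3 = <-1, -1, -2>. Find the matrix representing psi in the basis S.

With P the matrix whose columns are g1, ..., g3, [psi]_S = P^(-1) A P.
Column by column: psi(g1) = A g1 = <-2, -5, -9>; its S-coordinates <0, 1, 0> give column 1.
Continuing for each basis vector yields [psi]_S = [[0, 1, 1], [1, 1, 1], [0, -2, -3]].

[[0, 1, 1], [1, 1, 1], [0, -2, -3]]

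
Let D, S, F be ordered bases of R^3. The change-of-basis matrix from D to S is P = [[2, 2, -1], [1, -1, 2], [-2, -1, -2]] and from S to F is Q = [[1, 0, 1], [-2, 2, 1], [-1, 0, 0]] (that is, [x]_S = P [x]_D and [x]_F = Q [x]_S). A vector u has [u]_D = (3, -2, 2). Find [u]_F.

First [u]_S = P [u]_D = (0, 9, -8).
Then [u]_F = Q [u]_S = (-8, 10, 0).

(-8, 10, 0)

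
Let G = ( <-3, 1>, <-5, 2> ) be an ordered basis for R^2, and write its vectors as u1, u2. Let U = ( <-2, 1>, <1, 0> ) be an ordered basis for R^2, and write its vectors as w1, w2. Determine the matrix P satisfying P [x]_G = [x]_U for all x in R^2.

[[1, 2], [-1, -1]]

Take x = uj: its G-coordinates are the j-th standard unit vector, so P e_j — column j of P — equals [uj]_U.
u1 = w1 - w2, giving column 1 = <1, -1>; repeating for each j gives P = [[1, 2], [-1, -1]].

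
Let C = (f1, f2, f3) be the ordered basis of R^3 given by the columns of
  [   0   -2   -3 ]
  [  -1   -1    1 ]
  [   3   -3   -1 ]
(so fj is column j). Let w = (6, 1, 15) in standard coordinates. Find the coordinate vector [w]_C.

(2, -3, 0)

[w]_C is the unique c with M c = w, where M has columns f1, ..., f3.
Solving this 3x3 system gives c = (2, -3, 0).
Check: 2f1 - 3f2 + 0·f3 = (6, 1, 15).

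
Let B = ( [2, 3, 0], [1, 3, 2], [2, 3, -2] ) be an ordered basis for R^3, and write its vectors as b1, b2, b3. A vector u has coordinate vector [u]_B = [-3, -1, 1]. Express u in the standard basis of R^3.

u = M [u]_B, where M has columns b1, ..., b3.
Carrying out the matrix-vector product, u = [-5, -9, -4].

[-5, -9, -4]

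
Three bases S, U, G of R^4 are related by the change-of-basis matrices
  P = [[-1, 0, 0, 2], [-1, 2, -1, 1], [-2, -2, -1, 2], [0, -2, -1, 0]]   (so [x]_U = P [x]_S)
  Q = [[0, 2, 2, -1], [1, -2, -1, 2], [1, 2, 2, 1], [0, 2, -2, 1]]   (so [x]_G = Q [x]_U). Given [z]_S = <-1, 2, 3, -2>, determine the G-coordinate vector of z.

Composing the changes, [z]_G = Q P [z]_S.
Q P = [[-6, 2, -3, 6], [3, -6, 1, -2], [-7, -2, -5, 8], [2, 6, -1, -2]]; applying this to <-1, 2, 3, -2> gives <-11, -8, -28, 11>.

<-11, -8, -28, 11>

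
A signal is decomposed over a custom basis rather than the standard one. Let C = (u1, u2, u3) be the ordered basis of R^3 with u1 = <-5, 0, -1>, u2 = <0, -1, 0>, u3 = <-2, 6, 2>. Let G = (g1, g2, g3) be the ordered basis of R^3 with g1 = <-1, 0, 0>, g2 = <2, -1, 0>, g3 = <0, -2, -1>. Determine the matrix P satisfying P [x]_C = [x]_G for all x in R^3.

[[1, 2, -2], [-2, 1, -2], [1, 0, -2]]

Let M have columns uj and N have columns gj. Then for every x, N [x]_G = x = M [x]_C, so P = N^(-1) M.
Since det N = -1, N^(-1) has integer entries; multiplying gives P = [[1, 2, -2], [-2, 1, -2], [1, 0, -2]].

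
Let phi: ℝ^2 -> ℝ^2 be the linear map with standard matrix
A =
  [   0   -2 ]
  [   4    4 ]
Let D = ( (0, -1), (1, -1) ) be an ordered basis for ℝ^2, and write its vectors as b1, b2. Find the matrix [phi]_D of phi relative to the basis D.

[[2, -2], [2, 2]]

With P the matrix whose columns are b1, b2, [phi]_D = P^(-1) A P.
Column by column: phi(b1) = A b1 = (2, -4); its D-coordinates (2, 2) give column 1.
Continuing for each basis vector yields [phi]_D = [[2, -2], [2, 2]].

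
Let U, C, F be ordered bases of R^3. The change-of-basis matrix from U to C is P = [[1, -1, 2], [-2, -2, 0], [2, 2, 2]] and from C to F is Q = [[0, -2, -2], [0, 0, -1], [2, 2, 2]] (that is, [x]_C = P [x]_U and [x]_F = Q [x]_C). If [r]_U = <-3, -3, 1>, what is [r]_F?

First [r]_C = P [r]_U = <2, 12, -10>.
Then [r]_F = Q [r]_C = <-4, 10, 8>.

<-4, 10, 8>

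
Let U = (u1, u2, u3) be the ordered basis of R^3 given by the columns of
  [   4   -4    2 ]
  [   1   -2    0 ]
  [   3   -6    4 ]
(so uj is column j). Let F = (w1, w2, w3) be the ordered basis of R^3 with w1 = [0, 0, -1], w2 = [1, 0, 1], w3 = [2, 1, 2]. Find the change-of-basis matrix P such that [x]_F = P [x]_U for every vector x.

[[1, 2, -2], [2, 0, 2], [1, -2, 0]]

Let M have columns uj and N have columns wj. Then for every x, N [x]_F = x = M [x]_U, so P = N^(-1) M.
Since det N = -1, N^(-1) has integer entries; multiplying gives P = [[1, 2, -2], [2, 0, 2], [1, -2, 0]].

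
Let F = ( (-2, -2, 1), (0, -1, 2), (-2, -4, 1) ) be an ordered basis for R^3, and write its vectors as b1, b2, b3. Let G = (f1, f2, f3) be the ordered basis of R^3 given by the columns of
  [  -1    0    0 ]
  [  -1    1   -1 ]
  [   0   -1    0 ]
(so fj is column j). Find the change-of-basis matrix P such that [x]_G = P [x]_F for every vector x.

Column j of P is [bj]_G, since P maps F-coordinates to G-coordinates.
Expressing b1 in G: b1 = 2f1 - f2 - f3, so column 1 of P is (2, -1, -1).
Doing the same for each bj gives P = [[2, 0, 2], [-1, -2, -1], [-1, -1, 1]].

[[2, 0, 2], [-1, -2, -1], [-1, -1, 1]]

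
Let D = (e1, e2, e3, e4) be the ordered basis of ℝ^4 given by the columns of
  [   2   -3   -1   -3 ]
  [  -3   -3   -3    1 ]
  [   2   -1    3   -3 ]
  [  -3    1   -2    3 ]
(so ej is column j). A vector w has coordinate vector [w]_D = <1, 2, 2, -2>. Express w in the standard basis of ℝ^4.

The coordinates say w = e1 + 2e2 + 2e3 - 2e4; adding the scaled basis vectors gives <0, -17, 12, -11>.

<0, -17, 12, -11>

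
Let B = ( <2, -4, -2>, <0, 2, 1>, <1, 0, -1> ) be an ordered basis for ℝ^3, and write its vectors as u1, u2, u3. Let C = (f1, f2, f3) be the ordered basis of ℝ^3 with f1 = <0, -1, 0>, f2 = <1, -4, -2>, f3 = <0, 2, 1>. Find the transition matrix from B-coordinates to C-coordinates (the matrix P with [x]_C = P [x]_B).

Let M have columns uj and N have columns fj. Then for every x, N [x]_C = x = M [x]_B, so P = N^(-1) M.
Since det N = 1, N^(-1) has integer entries; multiplying gives P = [[0, 0, -2], [2, 0, 1], [2, 1, 1]].

[[0, 0, -2], [2, 0, 1], [2, 1, 1]]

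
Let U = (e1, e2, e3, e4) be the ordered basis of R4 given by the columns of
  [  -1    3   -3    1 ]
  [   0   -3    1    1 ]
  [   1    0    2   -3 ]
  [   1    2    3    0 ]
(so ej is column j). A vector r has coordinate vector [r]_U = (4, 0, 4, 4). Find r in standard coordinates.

r = M [r]_U, where M has columns e1, ..., e4.
Carrying out the matrix-vector product, r = (-12, 8, 0, 16).

(-12, 8, 0, 16)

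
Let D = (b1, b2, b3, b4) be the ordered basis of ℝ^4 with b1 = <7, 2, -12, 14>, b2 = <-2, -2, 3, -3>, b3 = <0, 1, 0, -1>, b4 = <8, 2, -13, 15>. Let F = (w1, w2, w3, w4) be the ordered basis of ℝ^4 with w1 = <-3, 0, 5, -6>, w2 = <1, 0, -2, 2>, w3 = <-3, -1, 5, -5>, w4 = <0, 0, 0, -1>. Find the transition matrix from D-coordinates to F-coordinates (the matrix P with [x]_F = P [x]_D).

Let M have columns bj and N have columns wj. Then for every x, N [x]_F = x = M [x]_D, so P = N^(-1) M.
Since det N = -1, N^(-1) has integer entries; multiplying gives P = [[0, -1, 1, -1], [1, 1, 0, -1], [-2, 2, -1, -2], [-2, 1, 0, -1]].

[[0, -1, 1, -1], [1, 1, 0, -1], [-2, 2, -1, -2], [-2, 1, 0, -1]]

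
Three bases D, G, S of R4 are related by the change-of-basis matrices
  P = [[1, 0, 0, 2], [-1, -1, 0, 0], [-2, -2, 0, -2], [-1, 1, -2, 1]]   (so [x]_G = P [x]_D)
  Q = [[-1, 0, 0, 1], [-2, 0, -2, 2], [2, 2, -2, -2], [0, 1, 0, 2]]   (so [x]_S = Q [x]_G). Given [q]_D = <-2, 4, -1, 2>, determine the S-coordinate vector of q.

Apply P to get G-coordinates <2, -2, -8, 10>, then Q to get S-coordinates.
The result is [q]_S = <8, 32, -4, 18>.

<8, 32, -4, 18>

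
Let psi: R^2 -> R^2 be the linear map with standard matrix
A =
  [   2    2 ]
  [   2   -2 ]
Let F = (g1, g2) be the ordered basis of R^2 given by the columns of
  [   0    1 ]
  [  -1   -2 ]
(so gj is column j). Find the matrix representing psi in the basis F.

Let P have columns g1, g2. Then [psi]_F = P^(-1) A P.
Here det P = 1, so P^(-1) is integer; computing A P first and then P^(-1)(A P) gives [[2, -2], [-2, -2]].

[[2, -2], [-2, -2]]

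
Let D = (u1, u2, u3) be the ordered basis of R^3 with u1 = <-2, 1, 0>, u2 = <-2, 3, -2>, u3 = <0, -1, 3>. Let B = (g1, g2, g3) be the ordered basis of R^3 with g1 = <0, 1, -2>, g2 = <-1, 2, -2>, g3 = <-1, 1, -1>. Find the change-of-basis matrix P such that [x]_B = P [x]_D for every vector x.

[[-1, -1, -2], [0, 2, 1], [2, 0, -1]]

Let M have columns uj and N have columns gj. Then for every x, N [x]_B = x = M [x]_D, so P = N^(-1) M.
Since det N = -1, N^(-1) has integer entries; multiplying gives P = [[-1, -1, -2], [0, 2, 1], [2, 0, -1]].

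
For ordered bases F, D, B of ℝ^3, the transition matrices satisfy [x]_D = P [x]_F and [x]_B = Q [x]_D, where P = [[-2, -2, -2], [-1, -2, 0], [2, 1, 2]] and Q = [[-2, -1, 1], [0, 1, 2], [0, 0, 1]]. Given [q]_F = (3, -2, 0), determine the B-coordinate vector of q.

(7, 9, 4)

Composing the changes, [q]_B = Q P [q]_F.
Q P = [[7, 7, 6], [3, 0, 4], [2, 1, 2]]; applying this to (3, -2, 0) gives (7, 9, 4).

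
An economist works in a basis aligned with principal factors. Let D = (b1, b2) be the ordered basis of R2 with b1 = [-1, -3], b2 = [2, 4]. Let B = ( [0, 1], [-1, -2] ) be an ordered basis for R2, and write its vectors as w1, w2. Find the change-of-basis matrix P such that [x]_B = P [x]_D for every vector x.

Let M have columns bj and N have columns wj. Then for every x, N [x]_B = x = M [x]_D, so P = N^(-1) M.
Since det N = 1, N^(-1) has integer entries; multiplying gives P = [[-1, 0], [1, -2]].

[[-1, 0], [1, -2]]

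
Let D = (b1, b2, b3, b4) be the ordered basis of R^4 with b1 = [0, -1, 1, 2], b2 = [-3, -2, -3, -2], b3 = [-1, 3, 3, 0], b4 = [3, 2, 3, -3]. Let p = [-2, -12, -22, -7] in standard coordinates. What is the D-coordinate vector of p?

[p]_D is the unique c with M c = p, where M has columns b1, ..., b4.
Solving this 4x4 system gives c = (-4, 1, -4, -1).
Check: -4b1 + b2 - 4b3 - b4 = [-2, -12, -22, -7].

[-4, 1, -4, -1]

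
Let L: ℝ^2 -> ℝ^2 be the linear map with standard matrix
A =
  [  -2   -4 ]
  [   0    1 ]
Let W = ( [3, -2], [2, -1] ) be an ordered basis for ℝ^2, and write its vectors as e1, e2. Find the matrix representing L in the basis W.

[[2, 2], [-2, -3]]

With P the matrix whose columns are e1, e2, [L]_W = P^(-1) A P.
Column by column: L(e1) = A e1 = [2, -2]; its W-coordinates [2, -2] give column 1.
Continuing for each basis vector yields [L]_W = [[2, 2], [-2, -3]].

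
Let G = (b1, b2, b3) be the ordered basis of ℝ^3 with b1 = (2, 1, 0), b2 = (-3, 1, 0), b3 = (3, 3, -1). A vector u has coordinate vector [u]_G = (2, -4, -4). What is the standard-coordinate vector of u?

By definition u = 2b1 - 4b2 - 4b3.
Summing componentwise gives (4, -14, 4).

(4, -14, 4)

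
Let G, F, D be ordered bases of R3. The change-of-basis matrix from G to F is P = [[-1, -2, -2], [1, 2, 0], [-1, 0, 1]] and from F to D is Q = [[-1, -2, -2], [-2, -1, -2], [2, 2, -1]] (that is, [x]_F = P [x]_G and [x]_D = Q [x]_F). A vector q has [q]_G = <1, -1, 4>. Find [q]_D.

Composing the changes, [q]_D = Q P [q]_G.
Q P = [[1, -2, 0], [3, 2, 2], [1, 0, -5]]; applying this to <1, -1, 4> gives <3, 9, -19>.

<3, 9, -19>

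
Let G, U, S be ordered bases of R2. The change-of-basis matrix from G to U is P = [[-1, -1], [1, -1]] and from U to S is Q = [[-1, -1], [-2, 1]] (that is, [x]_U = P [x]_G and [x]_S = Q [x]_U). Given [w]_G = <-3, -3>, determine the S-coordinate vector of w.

<-6, -12>

Apply P to get U-coordinates <6, 0>, then Q to get S-coordinates.
The result is [w]_S = <-6, -12>.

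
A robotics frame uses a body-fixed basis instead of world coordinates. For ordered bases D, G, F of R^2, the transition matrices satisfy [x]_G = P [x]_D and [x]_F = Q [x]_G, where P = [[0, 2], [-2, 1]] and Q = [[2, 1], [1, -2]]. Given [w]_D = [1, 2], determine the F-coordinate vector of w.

[8, 4]

First [w]_G = P [w]_D = [4, 0].
Then [w]_F = Q [w]_G = [8, 4].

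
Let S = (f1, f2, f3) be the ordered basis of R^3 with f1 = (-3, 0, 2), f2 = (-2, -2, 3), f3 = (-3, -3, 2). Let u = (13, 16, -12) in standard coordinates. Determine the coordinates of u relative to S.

(1, -2, -4)

We seek scalars with c_1 f1 + ... + c_3 f3 = u; equivalently solve M c = u where the columns of M are f1, ..., f3.
Row-reducing the augmented matrix [M | u] gives c = (1, -2, -4).
Check: f1 - 2f2 - 4f3 = (13, 16, -12).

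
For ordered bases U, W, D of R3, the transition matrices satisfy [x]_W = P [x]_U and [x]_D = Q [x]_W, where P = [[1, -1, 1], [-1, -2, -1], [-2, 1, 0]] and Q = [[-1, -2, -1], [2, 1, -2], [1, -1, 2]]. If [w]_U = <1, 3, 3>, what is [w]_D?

First [w]_W = P [w]_U = <1, -10, 1>.
Then [w]_D = Q [w]_W = <18, -10, 13>.

<18, -10, 13>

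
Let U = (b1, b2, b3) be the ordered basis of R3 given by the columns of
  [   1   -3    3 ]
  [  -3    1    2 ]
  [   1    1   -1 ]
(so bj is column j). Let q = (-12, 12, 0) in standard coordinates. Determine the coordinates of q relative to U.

[q]_U is the unique c with M c = q, where M has columns b1, ..., b3.
Gaussian elimination on [M | q] yields c = (-3, 3, 0).
Check: -3b1 + 3b2 + 0·b3 = (-12, 12, 0).

(-3, 3, 0)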